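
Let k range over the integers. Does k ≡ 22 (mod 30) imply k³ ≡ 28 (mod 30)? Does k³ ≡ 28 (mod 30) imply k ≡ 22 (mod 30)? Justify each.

Forward direction. Suppose k ≡ 22 (mod 30). Write k = 30j + 22. Then (30j + 22)³ = 27000j³ + 59400j² + 43560j + 10648 = 30(900j³ + 1980j² + 1452j + 354) + 28, so k³ ≡ 28 (mod 30).

Converse. Suppose k³ ≡ 28 (mod 30). The only residue r in {0, …, 29} with r³ ≡ 28 (mod 30) is r = 22, so k ≡ 22 (mod 30).

Both implications hold.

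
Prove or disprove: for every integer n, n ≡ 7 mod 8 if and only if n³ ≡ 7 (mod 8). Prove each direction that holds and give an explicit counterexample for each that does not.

The biconditional holds.

(⇒) Suppose n ≡ 7 mod 8. Write n = 8j + 7. Then (8j + 7)³ = 512j³ + 1344j² + 1176j + 343 = 8(64j³ + 168j² + 147j + 42) + 7, so n³ ≡ 7 (mod 8).

(⇐) For the converse, argue contrapositively. If n ≢ 7 (mod 8), then n is congruent to one of 0, 1, 2, 3, 4, 5, 6 modulo 8, and these give n³ ≡ 0, 1, 0, 3, 0, 5, 0 respectively — never 7.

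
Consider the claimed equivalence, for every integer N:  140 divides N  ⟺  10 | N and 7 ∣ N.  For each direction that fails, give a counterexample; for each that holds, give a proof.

[⇐] This fails: take N = 70. Both 10 ∣ 70 and 7 ∣ 70, yet 70 is not a multiple of 140 (since 70 = 0·140 + 70), so 140 ∤ 70.

[⇒] If 140 ∣ N, write N = 140q. Since 140 = 14·10, N = 10·(14q), so 10 ∣ N; and since 140 = 20·7, N = 7·(20q), so 7 ∣ N.

Only the forward direction holds.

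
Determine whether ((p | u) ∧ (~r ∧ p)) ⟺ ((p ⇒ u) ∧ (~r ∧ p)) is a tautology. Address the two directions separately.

(⇒) This fails. Under r = F, p = T, u = F, the left side is true but the right side is false.

(⇐) Assume the antecedent. If r is true, the antecedent cannot hold. If r is false, the antecedent forces (r = F, p = T, u = T), and (p | u) ∧ (~r ∧ p) holds there. Either way (p | u) ∧ (~r ∧ p) holds.

The forward direction fails; the converse holds.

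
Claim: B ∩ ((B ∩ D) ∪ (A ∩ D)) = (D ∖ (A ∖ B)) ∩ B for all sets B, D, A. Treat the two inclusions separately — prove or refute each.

(⟹) Let x ∈ B ∩ ((B ∩ D) ∪ (A ∩ D)). Then either x ∈ B ∩ D and x ∉ A; or x ∈ B ∩ D ∩ A. In each case x ∈ (D ∖ (A ∖ B)) ∩ B, so B ∩ ((B ∩ D) ∪ (A ∩ D)) ⊆ (D ∖ (A ∖ B)) ∩ B.

(⟸) Let x ∈ (D ∖ (A ∖ B)) ∩ B. Then either x ∈ B ∩ D and x ∉ A; or x ∈ B ∩ D ∩ A. In each case x ∈ B ∩ ((B ∩ D) ∪ (A ∩ D)), so (D ∖ (A ∖ B)) ∩ B ⊆ B ∩ ((B ∩ D) ∪ (A ∩ D)).

Both inclusions hold.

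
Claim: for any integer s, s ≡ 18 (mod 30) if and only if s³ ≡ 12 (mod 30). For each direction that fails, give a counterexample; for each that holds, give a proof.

The biconditional holds.

[⇒] Suppose s ≡ 18 (mod 30). Write s = 30j + 18. Then (30j + 18)³ = 27000j³ + 48600j² + 29160j + 5832 = 30(900j³ + 1620j² + 972j + 194) + 12, so s³ ≡ 12 (mod 30).

[⇐] Conversely, suppose s³ ≡ 12 (mod 30). The only residue r in {0, …, 29} with r³ ≡ 12 (mod 30) is r = 18, so s ≡ 18 (mod 30).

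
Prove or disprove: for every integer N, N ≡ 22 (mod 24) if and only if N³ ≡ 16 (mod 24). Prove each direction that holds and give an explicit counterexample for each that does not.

(⇒) Suppose N ≡ 22 (mod 24). Write N = 24j + 22. Then (24j + 22)³ = 13824j³ + 38016j² + 34848j + 10648 = 24(576j³ + 1584j² + 1452j + 443) + 16, so N³ ≡ 16 (mod 24).

(⇐) This fails: take N = 4. Then 4³ = 64 ≡ 16 (mod 24), yet 4 ≡ 4 (mod 24), not 22.

Not equivalent: only (⇒) holds.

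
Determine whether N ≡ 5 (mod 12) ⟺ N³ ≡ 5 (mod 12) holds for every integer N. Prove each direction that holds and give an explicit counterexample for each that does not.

Both implications hold.

(→) Suppose N ≡ 5 (mod 12). Write N = 12j + 5. Then (12j + 5)³ = 1728j³ + 2160j² + 900j + 125 = 12(144j³ + 180j² + 75j + 10) + 5, so N³ ≡ 5 (mod 12).

(←) For the converse, argue contrapositively. If N ≢ 5 (mod 12), then N is congruent to one of 0, 1, 2, 3, 4, 6, 7, 8, 9, 10, 11 modulo 12, and these give N³ ≡ 0, 1, 8, 3, 4, 0, 7, 8, 9, 4, 11 respectively — never 5.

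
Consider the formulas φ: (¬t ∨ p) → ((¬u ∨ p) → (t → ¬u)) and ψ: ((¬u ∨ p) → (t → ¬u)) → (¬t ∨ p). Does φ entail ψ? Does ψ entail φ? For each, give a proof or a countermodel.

(→) This fails. Under p = F, t = T, u = F, the left side is true but the right side is false.

(←) This fails. Under p = T, t = T, u = T, the left side is false but the right side is true.

Neither implication holds.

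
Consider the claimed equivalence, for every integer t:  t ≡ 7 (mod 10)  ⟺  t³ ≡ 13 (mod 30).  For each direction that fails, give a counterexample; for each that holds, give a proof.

(⇒) This fails: take t = 17. Then 17 ≡ 7 (mod 10), but 17³ = 4913 ≡ 23 (mod 30), not 13.

(⇐) Conversely, the residues r modulo 30 with r³ ≡ 13 (mod 30) are exactly {7}, and each is ≡ 7 (mod 10).

(⇒) fails; (⇐) holds.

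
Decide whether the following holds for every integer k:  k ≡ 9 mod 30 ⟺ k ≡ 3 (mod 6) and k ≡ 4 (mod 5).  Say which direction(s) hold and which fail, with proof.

Both directions hold.

(⟹) Suppose k ≡ 9 (mod 30); write k = 30j + 9. Since 6 ∣ 30, reducing mod 6 gives k ≡ 9 ≡ 3 (mod 6); since 5 ∣ 30, reducing mod 5 gives k ≡ 9 ≡ 4 (mod 5).

(⟸) Conversely, if k ≡ 3 (mod 6) and k ≡ 4 (mod 5), then by the Chinese remainder theorem k ≡ 9 (mod 30). This is exactly k ≡ 9 (mod 30).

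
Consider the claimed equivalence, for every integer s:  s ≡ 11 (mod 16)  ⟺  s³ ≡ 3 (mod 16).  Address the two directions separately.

(⇒) Suppose s ≡ 11 (mod 16). Write s = 16j + 11. Then (16j + 11)³ = 4096j³ + 8448j² + 5808j + 1331 = 16(256j³ + 528j² + 363j + 83) + 3, so s³ ≡ 3 (mod 16).

(⇐) Conversely, suppose s³ ≡ 3 (mod 16). The only residue r in {0, …, 15} with r³ ≡ 3 (mod 16) is r = 11, so s ≡ 11 (mod 16).

Equivalent; both directions hold.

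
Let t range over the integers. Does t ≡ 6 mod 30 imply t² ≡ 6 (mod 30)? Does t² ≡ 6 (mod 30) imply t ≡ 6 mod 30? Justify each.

Forward direction. Suppose t ≡ 6 mod 30. Write t = 30j + 6. Then (30j + 6)² = 900j² + 360j + 36 = 30(30j² + 12j + 1) + 6, so t² ≡ 6 (mod 30).

Converse. This fails: take t = 24. Then 24² = 576 ≡ 6 (mod 30), yet 24 ≡ 24 (mod 30), not 6.

Only the forward implication holds.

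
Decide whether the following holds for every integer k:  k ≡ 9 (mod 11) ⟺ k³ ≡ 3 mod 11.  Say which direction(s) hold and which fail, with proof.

(⇒) Suppose k ≡ 9 (mod 11). Write k = 11j + 9. Then (11j + 9)³ = 1331j³ + 3267j² + 2673j + 729 = 11(121j³ + 297j² + 243j + 66) + 3, so k³ ≡ 3 (mod 11).

(⇐) Conversely, suppose k³ ≡ 3 (mod 11). The only residue r in {0, …, 10} with r³ ≡ 3 (mod 11) is r = 9, so k ≡ 9 (mod 11).

Both directions hold.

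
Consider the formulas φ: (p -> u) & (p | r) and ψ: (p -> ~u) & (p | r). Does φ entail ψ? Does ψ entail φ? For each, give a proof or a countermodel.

(⟹) This fails. Under r = F, u = T, p = T, the left side is true but the right side is false.

(⟸) This fails. Under r = F, u = F, p = T, the left side is false but the right side is true.

(⇒) fails and (⇐) fails.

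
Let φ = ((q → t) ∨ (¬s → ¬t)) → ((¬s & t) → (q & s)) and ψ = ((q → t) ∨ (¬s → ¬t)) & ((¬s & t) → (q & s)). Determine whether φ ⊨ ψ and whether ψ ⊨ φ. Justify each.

Both directions hold; the statement is true.

(⇒) Assume the antecedent. If t is true, the antecedent forces (t = T, q = F, s = T) or (t = T, q = T, s = T), and the consequent holds there. If t is false, the consequent reduces to true regardless of the other variables. Either way the consequent holds.

(⇐) Assume the antecedent. If t is true, the antecedent forces (t = T, q = F, s = T) or (t = T, q = T, s = T), and the consequent holds there. If t is false, the consequent reduces to true regardless of the other variables. Either way the consequent holds.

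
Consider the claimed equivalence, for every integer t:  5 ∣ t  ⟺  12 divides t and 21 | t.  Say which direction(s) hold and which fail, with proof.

Both directions fail.

[⇒] This fails: take t = 5. Certainly 5 ∣ 5, but 12 ∤ 5.

[⇐] This fails: take t = 84. Both 12 ∣ 84 and 21 ∣ 84, yet 84 is not a multiple of 5 (since 84 = 16·5 + 4), so 5 ∤ 84.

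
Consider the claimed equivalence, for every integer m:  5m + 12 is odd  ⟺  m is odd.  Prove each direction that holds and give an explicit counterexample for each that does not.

Both directions hold; the statement is true.

(⇒) Suppose 5m + 12 is odd. Since 5 is odd, 5m and m have the same parity, so 5m + 12 ≡ m + 12 (mod 2). As 12 is even, 5m + 12 is odd exactly when m is odd. Thus m is odd.

(⇐) Conversely, suppose m is odd; write m = 2j + 1. Then 5m + 12 = 5·(2j + 1) + 12 = 2·5j + 17, which is odd.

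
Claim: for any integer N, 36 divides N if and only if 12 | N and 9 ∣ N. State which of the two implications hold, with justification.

Equivalent; both directions hold.

(←) Suppose 12 ∣ N and 9 ∣ N. Any common multiple of 12 and 9 is a multiple of their lcm; here lcm(12, 9) = 12·9/gcd(12, 9) = 108/3 = 36, so 36 ∣ N.

(→) If 36 ∣ N, write N = 36q. Since 36 = 3·12, N = 12·(3q), so 12 ∣ N; and since 36 = 4·9, N = 9·(4q), so 9 ∣ N.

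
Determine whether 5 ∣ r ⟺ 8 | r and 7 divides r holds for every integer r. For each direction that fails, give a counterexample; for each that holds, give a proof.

(→) This fails: take r = 5. Certainly 5 ∣ 5, but 8 ∤ 5.

(←) This fails: take r = 56. Both 8 ∣ 56 and 7 ∣ 56, yet 56 is not a multiple of 5 (since 56 = 11·5 + 1), so 5 ∤ 56.

(⇒) fails and (⇐) fails.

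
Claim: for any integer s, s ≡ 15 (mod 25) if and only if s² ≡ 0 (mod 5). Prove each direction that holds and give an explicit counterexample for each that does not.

(⇒) holds; (⇐) fails.

(→) Suppose s ≡ 15 (mod 25). Then s² ≡ 15² = 225 (mod 25), and since 5 ∣ 25, also s² ≡ 0 (mod 5).

(←) This fails: take s = 0. Then 0² = 0 ≡ 0 (mod 5), yet 0 ≡ 0 (mod 25), not 15.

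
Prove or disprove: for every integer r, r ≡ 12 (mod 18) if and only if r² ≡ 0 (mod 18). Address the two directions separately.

Only the forward implication holds.

Forward direction. Suppose r ≡ 12 (mod 18). Write r = 18j + 12. Then (18j + 12)² = 324j² + 432j + 144 = 18(18j² + 24j + 8) + 0, so r² ≡ 0 (mod 18).

Converse. This fails: take r = 0. Then 0² = 0 ≡ 0 (mod 18), yet 0 ≡ 0 (mod 18), not 12.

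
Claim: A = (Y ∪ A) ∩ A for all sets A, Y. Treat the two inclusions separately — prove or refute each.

Forward inclusion. Let x ∈ A. Then either x ∈ A and x ∉ Y; or x ∈ A ∩ Y. In each case x ∈ (Y ∪ A) ∩ A, so A ⊆ (Y ∪ A) ∩ A.

Reverse inclusion. Let x ∈ (Y ∪ A) ∩ A. Then either x ∈ A and x ∉ Y; or x ∈ A ∩ Y. In each case x ∈ A, so (Y ∪ A) ∩ A ⊆ A.

The two sets are equal.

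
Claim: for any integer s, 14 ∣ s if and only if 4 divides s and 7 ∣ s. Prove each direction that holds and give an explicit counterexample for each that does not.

(⇒) This fails: take s = 14. Certainly 14 ∣ 14, but 4 ∤ 14.

(⇐) Suppose 4 ∣ s and 7 ∣ s. Any common multiple of 4 and 7 is a multiple of their lcm; here gcd(4, 7) = 1, so lcm(4, 7) = 4·7 = 28, so 28 ∣ s. Since 14 ∣ 28, it follows that 14 ∣ s.

(⇒) fails; (⇐) holds.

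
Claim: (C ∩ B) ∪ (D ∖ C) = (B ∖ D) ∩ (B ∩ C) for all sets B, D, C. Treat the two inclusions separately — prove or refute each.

Forward inclusion. This inclusion fails. Take B = ∅, D = {1}, C = ∅; then 1 ∈ (C ∩ B) ∪ (D ∖ C) but 1 ∉ (B ∖ D) ∩ (B ∩ C).

Reverse inclusion. Let x ∈ (B ∖ D) ∩ (B ∩ C). Then x ∈ B ∩ C and x ∉ D, from which x ∈ (C ∩ B) ∪ (D ∖ C).

Only the reverse inclusion holds.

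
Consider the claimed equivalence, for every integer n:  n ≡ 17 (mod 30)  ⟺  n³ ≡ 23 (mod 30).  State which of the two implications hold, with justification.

The biconditional holds.

(→) Suppose n ≡ 17 (mod 30). Write n = 30j + 17. Then (30j + 17)³ = 27000j³ + 45900j² + 26010j + 4913 = 30(900j³ + 1530j² + 867j + 163) + 23, so n³ ≡ 23 (mod 30).

(←) Conversely, suppose n³ ≡ 23 (mod 30). The only residue r in {0, …, 29} with r³ ≡ 23 (mod 30) is r = 17, so n ≡ 17 (mod 30).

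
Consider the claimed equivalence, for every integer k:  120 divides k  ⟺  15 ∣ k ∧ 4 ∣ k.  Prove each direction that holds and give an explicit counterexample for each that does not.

(→) If 120 ∣ k, write k = 120q. Since 120 = 8·15, k = 15·(8q), so 15 ∣ k; and since 120 = 30·4, k = 4·(30q), so 4 ∣ k.

(←) This fails: take k = 60. Both 15 ∣ 60 and 4 ∣ 60, yet 60 is not a multiple of 120 (since 60 = 0·120 + 60), so 120 ∤ 60.

(⇒) holds; (⇐) fails.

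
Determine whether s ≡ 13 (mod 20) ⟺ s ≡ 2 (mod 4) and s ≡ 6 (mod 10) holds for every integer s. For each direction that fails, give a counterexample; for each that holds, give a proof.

[⇒] This fails: s = 13 gives 13 ≡ 13 (mod 20) but 13 ≡ 1 (mod 4), so the conjunction on the right does not hold.

[⇐] This fails: s = 6 satisfies both congruences on the right (6 ≡ 2 mod 4 and 6 ≡ 6 mod 10) yet 6 ≡ 6 (mod 20), not 13.

Both directions fail.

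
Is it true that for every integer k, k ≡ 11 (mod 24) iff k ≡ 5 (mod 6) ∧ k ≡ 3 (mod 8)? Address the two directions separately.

(⇒) Suppose k ≡ 11 (mod 24); write k = 24j + 11. Since 6 ∣ 24, reducing mod 6 gives k ≡ 11 ≡ 5 (mod 6); since 8 ∣ 24, reducing mod 8 gives k ≡ 11 ≡ 3 (mod 8).

(⇐) Conversely, if k ≡ 5 (mod 6) and k ≡ 3 (mod 8), then by the Chinese remainder theorem k ≡ 11 (mod 24). This is exactly k ≡ 11 (mod 24).

Both directions hold.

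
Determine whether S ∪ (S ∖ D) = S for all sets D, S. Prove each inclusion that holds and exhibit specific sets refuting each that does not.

Both inclusions hold; the sets are equal.

(⊆) Let x ∈ S ∪ (S ∖ D). Then either x ∈ S and x ∉ D; or x ∈ D ∩ S. In each case x ∈ S, so S ∪ (S ∖ D) ⊆ S.

(⊇) Let x ∈ S. Then either x ∈ S and x ∉ D; or x ∈ D ∩ S. In each case x ∈ S ∪ (S ∖ D), so S ⊆ S ∪ (S ∖ D).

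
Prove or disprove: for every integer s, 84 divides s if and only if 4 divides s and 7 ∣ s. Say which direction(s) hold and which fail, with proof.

Only the forward implication holds.

(⟹) If 84 ∣ s, write s = 84q. Since 84 = 21·4, s = 4·(21q), so 4 ∣ s; and since 84 = 12·7, s = 7·(12q), so 7 ∣ s.

(⟸) This fails: take s = 28. Both 4 ∣ 28 and 7 ∣ 28, yet 28 is not a multiple of 84 (since 28 = 0·84 + 28), so 84 ∤ 28.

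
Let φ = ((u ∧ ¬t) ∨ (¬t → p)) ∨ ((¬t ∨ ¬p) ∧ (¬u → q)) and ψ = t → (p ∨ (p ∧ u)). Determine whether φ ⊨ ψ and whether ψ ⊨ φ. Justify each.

(⇒) fails and (⇐) fails.

Forward direction. This fails. Under t = T, u = F, q = F, p = F, the left side is true but the right side is false.

Converse. This fails. Under t = F, u = F, q = F, p = F, the left side is false but the right side is true.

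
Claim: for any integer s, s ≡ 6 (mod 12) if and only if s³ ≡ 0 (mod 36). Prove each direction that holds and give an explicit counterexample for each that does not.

The forward direction holds; the converse fails.

(⟹) Suppose s ≡ 6 (mod 12). Working modulo 36, s ∈ {6, 18, 30}; for each such r, r³ ≡ 0 (mod 36).

(⟸) This fails: take s = 0. Then 0³ = 0 ≡ 0 (mod 36), yet 0 ≡ 0 (mod 12), not 6.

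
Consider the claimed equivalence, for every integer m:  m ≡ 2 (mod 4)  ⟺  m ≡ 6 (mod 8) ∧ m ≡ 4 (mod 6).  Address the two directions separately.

(⇒) This fails: m = 2 gives 2 ≡ 2 (mod 4) but 2 ≡ 2 (mod 8), so the conjunction on the right does not hold.

(⇐) Conversely, if m ≡ 6 (mod 8) and m ≡ 4 (mod 6), then by the Chinese remainder theorem m ≡ 22 (mod 24). Since 22 ≡ 2 (mod 4) and 4 ∣ 24, we get m ≡ 2 (mod 4).

Only the converse holds.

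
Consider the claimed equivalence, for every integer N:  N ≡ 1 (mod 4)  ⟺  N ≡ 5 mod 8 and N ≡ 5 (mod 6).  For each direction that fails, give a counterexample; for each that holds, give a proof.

[⇒] This fails: N = 1 gives 1 ≡ 1 (mod 4) but 1 ≡ 1 (mod 8), so the conjunction on the right does not hold.

[⇐] Conversely, if N ≡ 5 (mod 8) and N ≡ 5 (mod 6), then by the Chinese remainder theorem N ≡ 5 (mod 24). Since 5 ≡ 1 (mod 4) and 4 ∣ 24, we get N ≡ 1 (mod 4).

Only the reverse direction holds.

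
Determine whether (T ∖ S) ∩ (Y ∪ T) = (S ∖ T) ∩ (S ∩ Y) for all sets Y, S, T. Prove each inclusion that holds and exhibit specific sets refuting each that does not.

(⊆) fails and (⊇) fails.

(⟹) This inclusion fails. Take Y = ∅, S = ∅, T = {1}; then 1 ∈ (T ∖ S) ∩ (Y ∪ T) but 1 ∉ (S ∖ T) ∩ (S ∩ Y).

(⟸) This inclusion fails. Take Y = {1}, S = {1}, T = ∅; then 1 ∈ (S ∖ T) ∩ (S ∩ Y) but 1 ∉ (T ∖ S) ∩ (Y ∪ T).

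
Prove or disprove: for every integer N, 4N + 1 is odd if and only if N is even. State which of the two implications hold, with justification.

(⟹) This fails: take N = 5. Then 4N + 1 = 21, which is odd, yet N = 5 is odd, not even.

(⟸) Suppose N is even. Since 4 is even, 4N is even for every N, so 4N + 1 has the same parity as 1, which is odd. Hence 4N + 1 is odd.

The forward direction fails; the converse holds.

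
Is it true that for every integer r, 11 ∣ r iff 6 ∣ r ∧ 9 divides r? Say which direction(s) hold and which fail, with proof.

[⇒] This fails: take r = 11. Certainly 11 ∣ 11, but 6 ∤ 11.

[⇐] This fails: take r = 18. Both 6 ∣ 18 and 9 ∣ 18, yet 18 is not a multiple of 11 (since 18 = 1·11 + 7), so 11 ∤ 18.

Neither implication holds.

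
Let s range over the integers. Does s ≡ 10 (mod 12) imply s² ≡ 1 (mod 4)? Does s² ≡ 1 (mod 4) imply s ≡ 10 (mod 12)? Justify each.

[⇒] This fails: take s = 10. Then 10 ≡ 10 (mod 12), but 10² = 100 ≡ 0 (mod 4), not 1.

[⇐] This fails: take s = 1. Then 1² = 1 ≡ 1 (mod 4), yet 1 ≡ 1 (mod 12), not 10.

Neither direction holds.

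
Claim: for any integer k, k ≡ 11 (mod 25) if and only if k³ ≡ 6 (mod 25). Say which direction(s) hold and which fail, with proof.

(⇐) Suppose k³ ≡ 6 (mod 25). The only residue r in {0, …, 24} with r³ ≡ 6 (mod 25) is r = 11, so k ≡ 11 (mod 25).

(⇒) Suppose k ≡ 11 (mod 25). Write k = 25j + 11. Then (25j + 11)³ = 15625j³ + 20625j² + 9075j + 1331 = 25(625j³ + 825j² + 363j + 53) + 6, so k³ ≡ 6 (mod 25).

Both implications hold.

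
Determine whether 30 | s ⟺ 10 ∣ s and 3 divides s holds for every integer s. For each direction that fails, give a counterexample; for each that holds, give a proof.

The biconditional holds.

(⇒) If 30 ∣ s, write s = 30q. Since 30 = 3·10, s = 10·(3q), so 10 ∣ s; and since 30 = 10·3, s = 3·(10q), so 3 ∣ s.

(⇐) Suppose 10 ∣ s and 3 ∣ s. Any common multiple of 10 and 3 is a multiple of their lcm; here gcd(10, 3) = 1, so lcm(10, 3) = 10·3 = 30, so 30 ∣ s.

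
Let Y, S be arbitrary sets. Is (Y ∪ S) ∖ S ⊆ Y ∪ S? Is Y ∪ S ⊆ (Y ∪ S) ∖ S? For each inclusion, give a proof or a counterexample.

(⊇) This inclusion fails. Take Y = ∅, S = {1}; then 1 ∈ Y ∪ S but 1 ∉ (Y ∪ S) ∖ S.

(⊆) Let x ∈ (Y ∪ S) ∖ S. Then x ∈ Y and x ∉ S, from which x ∈ Y ∪ S.

(⊆) holds; (⊇) fails.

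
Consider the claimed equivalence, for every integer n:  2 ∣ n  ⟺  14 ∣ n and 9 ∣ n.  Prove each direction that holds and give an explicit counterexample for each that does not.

Not equivalent: only (⇐) holds.

[⇐] Suppose 14 ∣ n and 9 ∣ n. Any common multiple of 14 and 9 is a multiple of their lcm; here gcd(14, 9) = 1, so lcm(14, 9) = 14·9 = 126, so 126 ∣ n. Since 2 ∣ 126, it follows that 2 ∣ n.

[⇒] This fails: take n = 2. Certainly 2 ∣ 2, but 14 ∤ 2.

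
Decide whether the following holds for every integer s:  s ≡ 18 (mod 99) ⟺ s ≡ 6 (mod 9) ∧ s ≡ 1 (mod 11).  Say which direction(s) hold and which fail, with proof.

(→) This fails: s = 18 gives 18 ≡ 18 (mod 99) but 18 ≡ 0 (mod 9), so the conjunction on the right does not hold.

(←) This fails: s = 78 satisfies both congruences on the right (78 ≡ 6 mod 9 and 78 ≡ 1 mod 11) yet 78 ≡ 78 (mod 99), not 18.

(⇒) fails and (⇐) fails.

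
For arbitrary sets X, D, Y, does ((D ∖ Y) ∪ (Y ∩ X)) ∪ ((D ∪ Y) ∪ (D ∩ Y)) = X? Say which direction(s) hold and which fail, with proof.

Both inclusions fail.

Forward inclusion. This inclusion fails. Take X = ∅, D = {1}, Y = ∅; then 1 ∈ ((D ∖ Y) ∪ (Y ∩ X)) ∪ ((D ∪ Y) ∪ (D ∩ Y)) but 1 ∉ X.

Reverse inclusion. This inclusion fails. Take X = {1}, D = ∅, Y = ∅; then 1 ∈ X but 1 ∉ ((D ∖ Y) ∪ (Y ∩ X)) ∪ ((D ∪ Y) ∪ (D ∩ Y)).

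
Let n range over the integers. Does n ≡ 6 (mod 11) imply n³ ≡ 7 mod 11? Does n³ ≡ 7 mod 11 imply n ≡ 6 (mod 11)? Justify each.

Equivalent; both directions hold.

(→) Suppose n ≡ 6 (mod 11). Write n = 11j + 6. Then (11j + 6)³ = 1331j³ + 2178j² + 1188j + 216 = 11(121j³ + 198j² + 108j + 19) + 7, so n³ ≡ 7 (mod 11).

(←) Conversely, suppose n³ ≡ 7 (mod 11). The only residue r in {0, …, 10} with r³ ≡ 7 (mod 11) is r = 6, so n ≡ 6 (mod 11).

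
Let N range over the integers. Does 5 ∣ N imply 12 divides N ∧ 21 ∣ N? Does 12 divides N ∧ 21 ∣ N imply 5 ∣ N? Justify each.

Neither direction holds.

(→) This fails: take N = 5. Certainly 5 ∣ 5, but 12 ∤ 5.

(←) This fails: take N = 84. Both 12 ∣ 84 and 21 ∣ 84, yet 84 is not a multiple of 5 (since 84 = 16·5 + 4), so 5 ∤ 84.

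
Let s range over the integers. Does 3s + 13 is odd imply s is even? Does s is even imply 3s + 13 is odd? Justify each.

Both implications hold.

Forward direction. Suppose 3s + 13 is odd. Since 3 is odd, 3s and s have the same parity, so 3s + 13 ≡ s + 13 (mod 2). As 13 is odd, 3s + 13 is odd exactly when s is even. Thus s is even.

Converse. Suppose s is even; write s = 2j. Then 3s + 13 = 3·(2j) + 13 = 2·3j + 13, which is odd.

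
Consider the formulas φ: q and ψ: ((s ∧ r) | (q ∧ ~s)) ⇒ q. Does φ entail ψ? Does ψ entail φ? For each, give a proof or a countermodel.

The forward direction holds; the converse fails.

(→) Assume the antecedent. If s is true, the antecedent forces (s = T, q = T, r = F) or (s = T, q = T, r = T), and ((s ∧ r) | (q ∧ ~s)) ⇒ q holds there. If s is false, ((s ∧ r) | (q ∧ ~s)) ⇒ q reduces to true regardless of the other variables. Either way ((s ∧ r) | (q ∧ ~s)) ⇒ q holds.

(←) This fails. Under s = F, q = F, r = F, the left side is false but the right side is true.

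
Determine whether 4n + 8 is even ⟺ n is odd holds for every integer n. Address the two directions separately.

(⟸) Suppose n is odd. Since 4 is even, 4n is even for every n, so 4n + 8 has the same parity as 8, which is even. Hence 4n + 8 is even.

(⟹) This fails: take n = 2. Then 4n + 8 = 16, which is even, yet n = 2 is even, not odd.

The forward direction fails; the converse holds.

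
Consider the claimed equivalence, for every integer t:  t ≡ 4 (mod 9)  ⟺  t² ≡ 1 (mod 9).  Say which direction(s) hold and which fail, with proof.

(⇒) fails and (⇐) fails.

(→) This fails: take t = 4. Then 4 ≡ 4 (mod 9), but 4² = 16 ≡ 7 (mod 9), not 1.

(←) This fails: take t = 1. Then 1² = 1 ≡ 1 (mod 9), yet 1 ≡ 1 (mod 9), not 4.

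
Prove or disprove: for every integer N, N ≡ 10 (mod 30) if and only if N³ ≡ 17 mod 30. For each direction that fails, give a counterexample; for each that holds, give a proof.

(→) This fails: take N = 10. Then 10 ≡ 10 (mod 30), but 10³ = 1000 ≡ 10 (mod 30), not 17.

(←) This fails: take N = 23. Then 23³ = 12167 ≡ 17 (mod 30), yet 23 ≡ 23 (mod 30), not 10.

Both directions fail.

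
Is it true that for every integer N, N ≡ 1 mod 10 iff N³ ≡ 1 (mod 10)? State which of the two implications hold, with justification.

Both directions hold.

(→) Suppose N ≡ 1 mod 10. Write N = 10j + 1. Then (10j + 1)³ = 1000j³ + 300j² + 30j + 1 = 10(100j³ + 30j² + 3j) + 1, so N³ ≡ 1 (mod 10).

(←) For the converse, argue contrapositively. If N ≢ 1 (mod 10), then N is congruent to one of 0, 2, 3, 4, 5, 6, 7, 8, 9 modulo 10, and these give N³ ≡ 0, 8, 7, 4, 5, 6, 3, 2, 9 respectively — never 1.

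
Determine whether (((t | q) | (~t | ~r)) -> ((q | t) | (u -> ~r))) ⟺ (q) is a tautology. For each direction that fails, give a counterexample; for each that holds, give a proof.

Forward direction. This fails. Under t = F, q = F, u = F, r = F, the left side is true but the right side is false.

Converse. Assume the antecedent. If q is true, the consequent reduces to true regardless of the other variables. If q is false, the antecedent cannot hold. Either way the consequent holds.

Only the converse holds.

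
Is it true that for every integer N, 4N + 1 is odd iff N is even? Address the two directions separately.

Not equivalent: only (⇐) holds.

(⇐) Suppose N is even. Since 4 is even, 4N is even for every N, so 4N + 1 has the same parity as 1, which is odd. Hence 4N + 1 is odd.

(⇒) This fails: take N = 1. Then 4N + 1 = 5, which is odd, yet N = 1 is odd, not even.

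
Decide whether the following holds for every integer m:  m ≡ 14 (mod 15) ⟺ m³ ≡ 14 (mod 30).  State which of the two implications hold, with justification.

(⟹) This fails: take m = 29. Then 29 ≡ 14 (mod 15), but 29³ = 24389 ≡ 29 (mod 30), not 14.

(⟸) Conversely, the residues r modulo 30 with r³ ≡ 14 (mod 30) are exactly {14}, and each is ≡ 14 (mod 15).

Not equivalent: only (⇐) holds.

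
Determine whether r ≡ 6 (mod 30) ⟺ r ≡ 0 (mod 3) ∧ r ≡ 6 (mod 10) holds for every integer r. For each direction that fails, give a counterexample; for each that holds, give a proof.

(⇒) Suppose r ≡ 6 (mod 30); write r = 30j + 6. Since 3 ∣ 30, reducing mod 3 gives r ≡ 6 ≡ 0 (mod 3); since 10 ∣ 30, reducing mod 10 gives r ≡ 6 (mod 10).

(⇐) Conversely, if r ≡ 0 (mod 3) and r ≡ 6 (mod 10), then by the Chinese remainder theorem r ≡ 6 (mod 30). This is exactly r ≡ 6 (mod 30).

Equivalent; both directions hold.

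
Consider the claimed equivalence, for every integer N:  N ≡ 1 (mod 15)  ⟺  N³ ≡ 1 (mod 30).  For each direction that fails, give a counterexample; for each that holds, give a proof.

(⟹) This fails: take N = 16. Then 16 ≡ 1 (mod 15), but 16³ = 4096 ≡ 16 (mod 30), not 1.

(⟸) Conversely, the residues r modulo 30 with r³ ≡ 1 (mod 30) are exactly {1}, and each is ≡ 1 (mod 15).

(⇒) fails; (⇐) holds.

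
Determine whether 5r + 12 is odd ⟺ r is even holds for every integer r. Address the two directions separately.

(⇒) This fails: r = 7 gives 5r + 12 = 47, which is odd, but 7 is odd, not even.

(⇐) This also fails: r = 4 is even, but 5r + 12 = 32 is even, not odd.

(⇒) fails and (⇐) fails.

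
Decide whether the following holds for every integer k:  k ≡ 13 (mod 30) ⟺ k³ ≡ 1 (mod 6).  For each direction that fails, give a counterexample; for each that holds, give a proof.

Only the forward direction holds.

(⟸) This fails: take k = 1. Then 1³ = 1 ≡ 1 (mod 6), yet 1 ≡ 1 (mod 30), not 13.

(⟹) Suppose k ≡ 13 (mod 30). Then k³ ≡ 13³ = 2197 (mod 30), and since 6 ∣ 30, also k³ ≡ 1 (mod 6).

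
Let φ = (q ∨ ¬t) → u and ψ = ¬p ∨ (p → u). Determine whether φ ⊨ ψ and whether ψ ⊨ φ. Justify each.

(⇒) fails and (⇐) fails.

(→) This fails. Under t = T, q = F, u = F, p = T, the left side is true but the right side is false.

(←) This fails. Under t = F, q = F, u = F, p = F, the left side is false but the right side is true.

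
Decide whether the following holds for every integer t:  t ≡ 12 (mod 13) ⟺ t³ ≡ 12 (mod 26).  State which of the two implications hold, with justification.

(⟹) This fails: take t = 25. Then 25 ≡ 12 (mod 13), but 25³ = 15625 ≡ 25 (mod 26), not 12.

(⟸) This fails: take t = 4. Then 4³ = 64 ≡ 12 (mod 26), yet 4 ≡ 4 (mod 13), not 12.

Neither direction holds.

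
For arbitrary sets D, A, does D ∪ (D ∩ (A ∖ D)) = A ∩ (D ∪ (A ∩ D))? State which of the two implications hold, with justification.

Forward inclusion. This inclusion fails. Take D = {1}, A = ∅; then 1 ∈ D ∪ (D ∩ (A ∖ D)) but 1 ∉ A ∩ (D ∪ (A ∩ D)).

Reverse inclusion. Let x ∈ A ∩ (D ∪ (A ∩ D)). Then x ∈ D ∩ A, from which x ∈ D ∪ (D ∩ (A ∖ D)).

The sets are not equal: only the reverse inclusion holds.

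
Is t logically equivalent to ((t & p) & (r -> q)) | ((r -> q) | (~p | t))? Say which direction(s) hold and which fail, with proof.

The forward direction holds; the converse fails.

Converse. This fails. Under r = F, p = F, q = F, t = F, the left side is false but the right side is true.

Forward direction. Assume the antecedent. If t is true, the consequent reduces to true regardless of the other variables. If t is false, the antecedent cannot hold. Either way the consequent holds.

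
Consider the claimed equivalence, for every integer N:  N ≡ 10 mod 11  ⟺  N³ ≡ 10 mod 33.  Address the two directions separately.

Forward direction. This fails: take N = 21. Then 21 ≡ 10 (mod 11), but 21³ = 9261 ≡ 21 (mod 33), not 10.

Converse. The residues r modulo 33 with r³ ≡ 10 (mod 33) are exactly {10}, and each is ≡ 10 (mod 11).

Only the reverse direction holds.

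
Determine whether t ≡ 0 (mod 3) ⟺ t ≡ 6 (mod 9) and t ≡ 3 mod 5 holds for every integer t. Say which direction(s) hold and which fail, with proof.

(→) This fails: t = 0 gives 0 ≡ 0 (mod 3) but 0 ≡ 0 (mod 9), so the conjunction on the right does not hold.

(←) Conversely, if t ≡ 6 (mod 9) and t ≡ 3 (mod 5), then by the Chinese remainder theorem t ≡ 33 (mod 45). Since 33 ≡ 0 (mod 3) and 3 ∣ 45, we get t ≡ 0 (mod 3).

(⇒) fails; (⇐) holds.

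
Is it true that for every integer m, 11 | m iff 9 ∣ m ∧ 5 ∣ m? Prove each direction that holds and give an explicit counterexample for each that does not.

(⟹) This fails: take m = 11. Certainly 11 ∣ 11, but 9 ∤ 11.

(⟸) This fails: take m = 45. Both 9 ∣ 45 and 5 ∣ 45, yet 45 is not a multiple of 11 (since 45 = 4·11 + 1), so 11 ∤ 45.

Neither direction holds.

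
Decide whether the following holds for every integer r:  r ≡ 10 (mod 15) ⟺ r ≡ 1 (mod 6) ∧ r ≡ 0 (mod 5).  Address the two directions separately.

(⇐) If r ≡ 1 (mod 6) and r ≡ 0 (mod 5), then by the Chinese remainder theorem r ≡ 25 (mod 30). Since 25 ≡ 10 (mod 15) and 15 ∣ 30, we get r ≡ 10 (mod 15).

(⇒) This fails: r = 10 gives 10 ≡ 10 (mod 15) but 10 ≡ 4 (mod 6), so the conjunction on the right does not hold.

(⇒) fails; (⇐) holds.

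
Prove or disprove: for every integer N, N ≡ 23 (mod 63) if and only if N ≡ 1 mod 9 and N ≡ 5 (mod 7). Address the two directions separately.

[⇒] This fails: N = 23 gives 23 ≡ 23 (mod 63) but 23 ≡ 5 (mod 9), so the conjunction on the right does not hold.

[⇐] This fails: N = 19 satisfies both congruences on the right (19 ≡ 1 mod 9 and 19 ≡ 5 mod 7) yet 19 ≡ 19 (mod 63), not 23.

Neither implication holds.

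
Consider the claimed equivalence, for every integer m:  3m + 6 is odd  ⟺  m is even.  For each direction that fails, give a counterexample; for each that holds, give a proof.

(⇒) fails and (⇐) fails.

(⟹) This fails: m = 1 gives 3m + 6 = 9, which is odd, but 1 is odd, not even.

(⟸) This also fails: m = 2 is even, but 3m + 6 = 12 is even, not odd.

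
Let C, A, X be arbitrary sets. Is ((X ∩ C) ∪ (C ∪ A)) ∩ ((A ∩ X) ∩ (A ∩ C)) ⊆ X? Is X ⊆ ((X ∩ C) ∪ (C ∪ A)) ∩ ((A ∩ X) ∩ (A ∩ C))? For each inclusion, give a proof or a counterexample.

(⊇) This inclusion fails. Take C = ∅, A = ∅, X = {1}; then 1 ∈ X but 1 ∉ ((X ∩ C) ∪ (C ∪ A)) ∩ ((A ∩ X) ∩ (A ∩ C)).

(⊆) Let x ∈ ((X ∩ C) ∪ (C ∪ A)) ∩ ((A ∩ X) ∩ (A ∩ C)). Then x ∈ C ∩ A ∩ X, from which x ∈ X.

(⊆) holds; (⊇) fails.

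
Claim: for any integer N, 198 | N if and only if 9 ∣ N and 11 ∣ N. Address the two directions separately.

Only the forward direction holds.

(⇒) If 198 ∣ N, write N = 198q. Since 198 = 22·9, N = 9·(22q), so 9 ∣ N; and since 198 = 18·11, N = 11·(18q), so 11 ∣ N.

(⇐) This fails: take N = 99. Both 9 ∣ 99 and 11 ∣ 99, yet 99 is not a multiple of 198 (since 99 = 0·198 + 99), so 198 ∤ 99.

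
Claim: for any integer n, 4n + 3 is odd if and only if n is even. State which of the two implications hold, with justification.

Not equivalent: only (⇐) holds.

(⇒) This fails: take n = 5. Then 4n + 3 = 23, which is odd, yet n = 5 is odd, not even.

(⇐) Suppose n is even. Since 4 is even, 4n is even for every n, so 4n + 3 has the same parity as 3, which is odd. Hence 4n + 3 is odd.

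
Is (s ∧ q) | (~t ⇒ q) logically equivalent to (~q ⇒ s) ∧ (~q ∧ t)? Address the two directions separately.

Converse. Assume the antecedent. If s is true, the antecedent forces (s = T, q = F, t = T), and (s ∧ q) | (~t ⇒ q) holds there. If s is false, the antecedent cannot hold. Either way (s ∧ q) | (~t ⇒ q) holds.

Forward direction. This fails. Under s = F, q = T, t = F, the left side is true but the right side is false.

The forward direction fails; the converse holds.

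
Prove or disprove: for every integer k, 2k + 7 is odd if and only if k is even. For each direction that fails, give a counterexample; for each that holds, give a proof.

(⇒) This fails: take k = 1. Then 2k + 7 = 9, which is odd, yet k = 1 is odd, not even.

(⇐) Suppose k is even. Since 2 is even, 2k is even for every k, so 2k + 7 has the same parity as 7, which is odd. Hence 2k + 7 is odd.

(⇒) fails; (⇐) holds.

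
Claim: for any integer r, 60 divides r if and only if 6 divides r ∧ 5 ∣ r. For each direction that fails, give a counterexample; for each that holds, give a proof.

The forward direction holds; the converse fails.

(→) If 60 ∣ r, write r = 60q. Since 60 = 10·6, r = 6·(10q), so 6 ∣ r; and since 60 = 12·5, r = 5·(12q), so 5 ∣ r.

(←) This fails: take r = 30. Both 6 ∣ 30 and 5 ∣ 30, yet 30 is not a multiple of 60 (since 30 = 0·60 + 30), so 60 ∤ 30.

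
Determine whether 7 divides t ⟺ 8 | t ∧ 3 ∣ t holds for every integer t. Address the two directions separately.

Neither direction holds.

[⇒] This fails: take t = 7. Certainly 7 ∣ 7, but 8 ∤ 7.

[⇐] This fails: take t = 24. Both 8 ∣ 24 and 3 ∣ 24, yet 24 is not a multiple of 7 (since 24 = 3·7 + 3), so 7 ∤ 24.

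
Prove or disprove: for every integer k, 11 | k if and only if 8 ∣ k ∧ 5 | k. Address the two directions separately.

(⟹) This fails: take k = 11. Certainly 11 ∣ 11, but 8 ∤ 11.

(⟸) This fails: take k = 40. Both 8 ∣ 40 and 5 ∣ 40, yet 40 is not a multiple of 11 (since 40 = 3·11 + 7), so 11 ∤ 40.

Neither direction holds.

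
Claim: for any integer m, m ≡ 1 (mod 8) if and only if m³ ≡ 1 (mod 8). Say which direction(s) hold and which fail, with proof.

(⟸) Suppose m³ ≡ 1 (mod 8). The only residue r in {0, …, 7} with r³ ≡ 1 (mod 8) is r = 1, so m ≡ 1 (mod 8).

(⟹) Suppose m ≡ 1 (mod 8). Write m = 8j + 1. Then (8j + 1)³ = 512j³ + 192j² + 24j + 1 = 8(64j³ + 24j² + 3j) + 1, so m³ ≡ 1 (mod 8).

Equivalent; both directions hold.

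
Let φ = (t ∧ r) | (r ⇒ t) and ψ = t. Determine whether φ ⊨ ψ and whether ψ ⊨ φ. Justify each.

Forward direction. This fails. Under t = F, r = F, the left side is true but the right side is false.

Converse. Assume the antecedent. If t is true, (t ∧ r) | (r ⇒ t) reduces to true regardless of the other variables. If t is false, the antecedent cannot hold. Either way (t ∧ r) | (r ⇒ t) holds.

(⇒) fails; (⇐) holds.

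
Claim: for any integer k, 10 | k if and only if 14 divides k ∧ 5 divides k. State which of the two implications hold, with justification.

(→) This fails: take k = 10. Certainly 10 ∣ 10, but 14 ∤ 10.

(←) Suppose 14 ∣ k and 5 ∣ k. Any common multiple of 14 and 5 is a multiple of their lcm; here gcd(14, 5) = 1, so lcm(14, 5) = 14·5 = 70, so 70 ∣ k. Since 10 ∣ 70, it follows that 10 ∣ k.

(⇒) fails; (⇐) holds.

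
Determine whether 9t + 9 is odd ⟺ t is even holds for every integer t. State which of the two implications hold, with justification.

Both directions hold; the statement is true.

Forward direction. Suppose 9t + 9 is odd. Since 9 is odd, 9t and t have the same parity, so 9t + 9 ≡ t + 9 (mod 2). As 9 is odd, 9t + 9 is odd exactly when t is even. Thus t is even.

Converse. Suppose t is even; write t = 2j. Then 9t + 9 = 9·(2j) + 9 = 2·9j + 9, which is odd.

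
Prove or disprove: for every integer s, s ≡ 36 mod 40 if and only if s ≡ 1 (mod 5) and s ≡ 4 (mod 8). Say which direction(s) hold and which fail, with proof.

(⇒) Suppose s ≡ 36 (mod 40); write s = 40j + 36. Since 5 ∣ 40, reducing mod 5 gives s ≡ 36 ≡ 1 (mod 5); since 8 ∣ 40, reducing mod 8 gives s ≡ 36 ≡ 4 (mod 8).

(⇐) Conversely, if s ≡ 1 (mod 5) and s ≡ 4 (mod 8), then by the Chinese remainder theorem s ≡ 36 (mod 40). This is exactly s ≡ 36 (mod 40).

The biconditional holds.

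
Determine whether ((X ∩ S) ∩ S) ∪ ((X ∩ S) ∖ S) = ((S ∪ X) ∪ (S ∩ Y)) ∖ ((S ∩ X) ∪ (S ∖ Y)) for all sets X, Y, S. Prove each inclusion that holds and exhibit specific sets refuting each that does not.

(⊆) This inclusion fails. Take X = {1}, Y = ∅, S = {1}; then 1 ∈ ((X ∩ S) ∩ S) ∪ ((X ∩ S) ∖ S) but 1 ∉ ((S ∪ X) ∪ (S ∩ Y)) ∖ ((S ∩ X) ∪ (S ∖ Y)).

(⊇) This inclusion fails. Take X = {1}, Y = ∅, S = ∅; then 1 ∈ ((S ∪ X) ∪ (S ∩ Y)) ∖ ((S ∩ X) ∪ (S ∖ Y)) but 1 ∉ ((X ∩ S) ∩ S) ∪ ((X ∩ S) ∖ S).

(⊆) fails and (⊇) fails.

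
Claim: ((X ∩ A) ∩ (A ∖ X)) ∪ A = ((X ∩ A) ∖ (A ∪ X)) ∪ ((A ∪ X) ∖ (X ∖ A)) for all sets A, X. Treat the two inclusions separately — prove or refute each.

(⟹) Let x ∈ ((X ∩ A) ∩ (A ∖ X)) ∪ A. Then either x ∈ A and x ∉ X; or x ∈ A ∩ X. In each case x ∈ ((X ∩ A) ∖ (A ∪ X)) ∪ ((A ∪ X) ∖ (X ∖ A)), so ((X ∩ A) ∩ (A ∖ X)) ∪ A ⊆ ((X ∩ A) ∖ (A ∪ X)) ∪ ((A ∪ X) ∖ (X ∖ A)).

(⟸) Let x ∈ ((X ∩ A) ∖ (A ∪ X)) ∪ ((A ∪ X) ∖ (X ∖ A)). Then either x ∈ A and x ∉ X; or x ∈ A ∩ X. In each case x ∈ ((X ∩ A) ∩ (A ∖ X)) ∪ A, so ((X ∩ A) ∖ (A ∪ X)) ∪ ((A ∪ X) ∖ (X ∖ A)) ⊆ ((X ∩ A) ∩ (A ∖ X)) ∪ A.

Both inclusions hold.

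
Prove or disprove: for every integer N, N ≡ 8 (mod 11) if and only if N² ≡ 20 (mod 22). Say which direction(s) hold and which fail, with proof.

(⇒) fails and (⇐) fails.

[⇒] This fails: take N = 19. Then 19 ≡ 8 (mod 11), but 19² = 361 ≡ 9 (mod 22), not 20.

[⇐] This fails: take N = 14. Then 14² = 196 ≡ 20 (mod 22), yet 14 ≡ 3 (mod 11), not 8.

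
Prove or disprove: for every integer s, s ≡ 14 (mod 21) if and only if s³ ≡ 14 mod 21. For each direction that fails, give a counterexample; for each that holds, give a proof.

The biconditional holds.

(⟹) Suppose s ≡ 14 (mod 21). Write s = 21j + 14. Then (21j + 14)³ = 9261j³ + 18522j² + 12348j + 2744 = 21(441j³ + 882j² + 588j + 130) + 14, so s³ ≡ 14 (mod 21).

(⟸) Conversely, suppose s³ ≡ 14 (mod 21). The only residue r in {0, …, 20} with r³ ≡ 14 (mod 21) is r = 14, so s ≡ 14 (mod 21).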